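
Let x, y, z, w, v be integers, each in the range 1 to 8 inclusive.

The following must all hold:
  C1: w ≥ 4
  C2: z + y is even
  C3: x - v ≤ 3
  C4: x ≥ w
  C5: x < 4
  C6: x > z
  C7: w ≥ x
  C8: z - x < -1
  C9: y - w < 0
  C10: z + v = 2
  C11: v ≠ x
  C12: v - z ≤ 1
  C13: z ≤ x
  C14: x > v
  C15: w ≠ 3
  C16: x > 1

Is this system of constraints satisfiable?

Unsatisfiable

From constraints 1 and 4: x ≥ w and w ≥ 4, so x ≥ 4. From constraint 5: x ≤ 3. But 3 < 4, so no value of x works.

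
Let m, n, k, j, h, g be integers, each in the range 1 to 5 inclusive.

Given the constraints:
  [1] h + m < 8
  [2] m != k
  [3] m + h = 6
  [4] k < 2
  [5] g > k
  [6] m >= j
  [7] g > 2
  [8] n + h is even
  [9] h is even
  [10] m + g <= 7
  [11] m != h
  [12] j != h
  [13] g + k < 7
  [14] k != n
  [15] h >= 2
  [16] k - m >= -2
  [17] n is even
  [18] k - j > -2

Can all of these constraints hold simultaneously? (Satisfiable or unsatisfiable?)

Satisfiable

Take m = 2, n = 2, k = 1, j = 1, h = 4, g = 5. Then constraint 1: h + m = 6; constraint 3: m + h = 6; constraint 10: m + g = 7, and every other listed constraint is also met.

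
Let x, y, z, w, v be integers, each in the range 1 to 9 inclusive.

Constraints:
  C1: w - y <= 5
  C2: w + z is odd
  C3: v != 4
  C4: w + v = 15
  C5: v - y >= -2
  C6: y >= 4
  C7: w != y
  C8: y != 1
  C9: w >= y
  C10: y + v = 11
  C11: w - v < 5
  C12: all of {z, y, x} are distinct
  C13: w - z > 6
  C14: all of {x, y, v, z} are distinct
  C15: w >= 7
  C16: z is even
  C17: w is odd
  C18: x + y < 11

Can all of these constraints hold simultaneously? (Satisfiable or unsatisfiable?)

Satisfiable

The assignment x = 3, y = 5, z = 2, w = 9, v = 6 works:
  constraint 1 holds since w - y = 4.
  constraint 4 holds since w + v = 15.
  constraint 5 holds since v - y = 1.
The rest check out directly.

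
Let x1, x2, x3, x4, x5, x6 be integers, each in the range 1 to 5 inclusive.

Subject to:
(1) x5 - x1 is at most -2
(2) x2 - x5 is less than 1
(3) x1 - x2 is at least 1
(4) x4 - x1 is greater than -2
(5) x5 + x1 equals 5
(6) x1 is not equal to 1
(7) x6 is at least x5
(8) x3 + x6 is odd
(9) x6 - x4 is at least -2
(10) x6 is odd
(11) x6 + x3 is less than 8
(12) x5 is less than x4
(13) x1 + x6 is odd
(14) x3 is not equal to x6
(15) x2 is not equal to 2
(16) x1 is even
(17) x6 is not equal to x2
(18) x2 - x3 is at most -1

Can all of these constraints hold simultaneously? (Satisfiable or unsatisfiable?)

Take x1 = 4, x2 = 1, x3 = 2, x4 = 4, x5 = 1, x6 = 3. Then constraint 1: x5 - x1 = -3; constraint 2: x2 - x5 = 0, and every other listed constraint is also met.

Satisfiable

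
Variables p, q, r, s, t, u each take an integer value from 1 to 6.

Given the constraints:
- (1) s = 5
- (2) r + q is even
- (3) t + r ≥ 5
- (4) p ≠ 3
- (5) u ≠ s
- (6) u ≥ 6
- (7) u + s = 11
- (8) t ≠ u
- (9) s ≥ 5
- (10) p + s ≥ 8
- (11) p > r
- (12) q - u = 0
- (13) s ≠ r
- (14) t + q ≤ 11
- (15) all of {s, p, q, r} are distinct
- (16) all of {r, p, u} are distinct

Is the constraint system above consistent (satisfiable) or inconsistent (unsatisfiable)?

Try p = 4, q = 6, r = 2, s = 5, t = 3, u = 6.
Check constraint 3: t + r = 5; constraint 7: u + s = 11. The remaining constraints are straightforward to verify.

Satisfiable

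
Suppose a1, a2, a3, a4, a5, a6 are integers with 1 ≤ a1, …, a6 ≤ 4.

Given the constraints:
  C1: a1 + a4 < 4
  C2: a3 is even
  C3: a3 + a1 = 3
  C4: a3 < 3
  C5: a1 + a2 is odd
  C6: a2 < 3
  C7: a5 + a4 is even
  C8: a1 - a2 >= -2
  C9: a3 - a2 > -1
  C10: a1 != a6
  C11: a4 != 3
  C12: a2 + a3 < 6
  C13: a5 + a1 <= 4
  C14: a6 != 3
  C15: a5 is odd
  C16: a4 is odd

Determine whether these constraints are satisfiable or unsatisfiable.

The assignment a1 = 1, a2 = 2, a3 = 2, a4 = 1, a5 = 1, a6 = 4 works:
  constraint 1 holds since a1 + a4 = 2.
  constraint 3 holds since a3 + a1 = 3.
The rest check out directly.

Satisfiable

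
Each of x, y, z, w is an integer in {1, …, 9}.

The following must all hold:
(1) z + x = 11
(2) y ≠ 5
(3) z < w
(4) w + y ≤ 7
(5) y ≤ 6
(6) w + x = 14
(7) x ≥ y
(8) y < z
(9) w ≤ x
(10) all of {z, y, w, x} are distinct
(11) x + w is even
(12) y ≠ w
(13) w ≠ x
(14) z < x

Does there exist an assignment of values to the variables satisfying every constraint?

Take x = 9, y = 1, z = 2, w = 5. Then constraint 1: z + x = 11; constraint 4: w + y = 6, and every other listed constraint is also met.

Satisfiable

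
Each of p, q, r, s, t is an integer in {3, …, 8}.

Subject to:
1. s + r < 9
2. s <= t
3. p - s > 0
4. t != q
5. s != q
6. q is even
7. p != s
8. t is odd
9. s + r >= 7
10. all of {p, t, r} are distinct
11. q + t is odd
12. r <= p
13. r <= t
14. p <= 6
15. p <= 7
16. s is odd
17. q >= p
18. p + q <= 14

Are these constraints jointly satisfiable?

Satisfiable

One satisfying assignment is p = 6, q = 6, r = 3, s = 5, t = 7.
For the less obvious constraints — constraint 1: s + r = 8; constraint 3: p - s = 1 — and the others hold by inspection.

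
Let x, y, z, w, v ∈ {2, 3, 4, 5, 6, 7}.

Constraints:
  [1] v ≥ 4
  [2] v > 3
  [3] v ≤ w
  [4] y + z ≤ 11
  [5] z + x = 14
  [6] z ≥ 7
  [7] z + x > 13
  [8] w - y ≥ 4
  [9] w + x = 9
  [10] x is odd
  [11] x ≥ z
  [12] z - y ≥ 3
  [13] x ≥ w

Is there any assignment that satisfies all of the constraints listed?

From constraints 1 and 3: w ≥ v ≥ 4. From constraints 6 and 11: x ≥ z ≥ 7. Hence w + x ≥ 11. But constraint 9 requires w + x = 9, and 9 < 11. Contradiction.

Unsatisfiable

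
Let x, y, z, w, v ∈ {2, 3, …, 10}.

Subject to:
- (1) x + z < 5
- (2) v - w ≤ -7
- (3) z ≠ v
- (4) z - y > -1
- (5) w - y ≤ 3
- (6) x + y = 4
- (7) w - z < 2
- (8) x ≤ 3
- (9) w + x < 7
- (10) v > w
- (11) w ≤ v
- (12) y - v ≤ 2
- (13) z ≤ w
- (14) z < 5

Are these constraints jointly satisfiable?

Unsatisfiable

Constraints 2, 5, and 12 give y − w ≥ -3, w − v ≥ 7, v − y ≥ -2.
Adding all 3 inequalities: the left sides telescope to 0, and the right sides sum to (-3) + 7 + (-2) = 2. So 0 ≥ 2, which is false.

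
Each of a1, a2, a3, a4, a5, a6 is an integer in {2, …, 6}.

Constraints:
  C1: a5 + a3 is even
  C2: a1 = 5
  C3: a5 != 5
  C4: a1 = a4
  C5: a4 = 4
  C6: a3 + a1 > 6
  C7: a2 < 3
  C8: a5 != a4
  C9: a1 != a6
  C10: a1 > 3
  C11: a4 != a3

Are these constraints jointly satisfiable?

Constraint 2 fixes a1 = 5 and constraint 5 fixes a4 = 4, but constraint 4 requires a1 = a4. Since 5 ≠ 4, contradiction.

Unsatisfiable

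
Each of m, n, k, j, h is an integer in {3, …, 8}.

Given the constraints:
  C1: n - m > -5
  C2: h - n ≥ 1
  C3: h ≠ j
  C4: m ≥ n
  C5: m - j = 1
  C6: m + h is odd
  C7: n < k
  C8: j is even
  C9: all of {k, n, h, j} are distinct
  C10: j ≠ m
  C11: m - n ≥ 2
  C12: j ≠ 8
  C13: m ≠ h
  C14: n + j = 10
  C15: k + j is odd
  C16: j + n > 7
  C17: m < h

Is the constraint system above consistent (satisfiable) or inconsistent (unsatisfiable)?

Try m = 7, n = 4, k = 7, j = 6, h = 8.
Check constraint 1: n - m = -3; constraint 2: h - n = 4. The remaining constraints are straightforward to verify.

Satisfiable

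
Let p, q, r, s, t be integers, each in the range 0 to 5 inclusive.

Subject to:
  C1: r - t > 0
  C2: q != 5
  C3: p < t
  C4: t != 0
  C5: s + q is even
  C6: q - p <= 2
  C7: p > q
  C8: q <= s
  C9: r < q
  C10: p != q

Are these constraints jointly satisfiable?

Constraints 1, 3, 7, and 9 give r < q, q < p, p < t, t < r. Chaining: r < q < p < t < r, which forces r < r — impossible.

Unsatisfiable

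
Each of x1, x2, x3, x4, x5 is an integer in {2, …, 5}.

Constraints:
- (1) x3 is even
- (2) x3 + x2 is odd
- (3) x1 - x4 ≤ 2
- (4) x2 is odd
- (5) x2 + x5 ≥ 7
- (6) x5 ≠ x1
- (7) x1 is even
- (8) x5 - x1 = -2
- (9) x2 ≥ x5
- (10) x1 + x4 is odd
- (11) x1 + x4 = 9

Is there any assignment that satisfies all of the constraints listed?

The assignment x1 = 4, x2 = 5, x3 = 4, x4 = 5, x5 = 2 works:
  constraint 3 holds since x1 - x4 = -1.
  constraint 5 holds since x2 + x5 = 7.
The rest check out directly.

Satisfiable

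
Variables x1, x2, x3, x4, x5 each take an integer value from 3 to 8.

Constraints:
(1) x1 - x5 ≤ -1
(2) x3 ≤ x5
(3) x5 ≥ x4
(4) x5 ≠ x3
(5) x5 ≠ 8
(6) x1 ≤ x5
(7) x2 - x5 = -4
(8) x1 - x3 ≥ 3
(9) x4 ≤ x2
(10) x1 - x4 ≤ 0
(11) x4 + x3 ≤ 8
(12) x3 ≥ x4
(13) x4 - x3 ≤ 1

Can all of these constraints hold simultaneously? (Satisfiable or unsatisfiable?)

Unsatisfiable

Constraints 8, 10, and 13 give x3 − x4 ≥ -1, x4 − x1 ≥ 0, x1 − x3 ≥ 3.
Adding all 3 inequalities: the left sides telescope to 0, and the right sides sum to (-1) + 0 + 3 = 2. So 0 ≥ 2, which is false.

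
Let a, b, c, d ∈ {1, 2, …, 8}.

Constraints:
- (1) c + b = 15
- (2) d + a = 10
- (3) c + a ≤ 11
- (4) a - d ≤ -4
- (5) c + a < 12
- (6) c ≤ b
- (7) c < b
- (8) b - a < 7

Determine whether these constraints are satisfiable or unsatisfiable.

Satisfiable

The assignment a = 3, b = 8, c = 7, d = 7 works:
  constraint 1 holds since c + b = 15.
  constraint 2 holds since d + a = 10.
The rest check out directly.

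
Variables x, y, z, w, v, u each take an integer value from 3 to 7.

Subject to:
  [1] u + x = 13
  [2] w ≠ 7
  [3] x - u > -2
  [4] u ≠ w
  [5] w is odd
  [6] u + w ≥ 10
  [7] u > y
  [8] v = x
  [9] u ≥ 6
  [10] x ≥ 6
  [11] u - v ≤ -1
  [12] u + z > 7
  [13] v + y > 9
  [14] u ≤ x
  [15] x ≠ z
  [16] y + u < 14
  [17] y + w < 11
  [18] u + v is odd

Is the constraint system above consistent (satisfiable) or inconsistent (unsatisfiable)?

Satisfiable

Try x = 7, y = 5, z = 4, w = 5, v = 7, u = 6.
Check constraint 1: u + x = 13; constraint 3: x - u = 1. The remaining constraints are straightforward to verify.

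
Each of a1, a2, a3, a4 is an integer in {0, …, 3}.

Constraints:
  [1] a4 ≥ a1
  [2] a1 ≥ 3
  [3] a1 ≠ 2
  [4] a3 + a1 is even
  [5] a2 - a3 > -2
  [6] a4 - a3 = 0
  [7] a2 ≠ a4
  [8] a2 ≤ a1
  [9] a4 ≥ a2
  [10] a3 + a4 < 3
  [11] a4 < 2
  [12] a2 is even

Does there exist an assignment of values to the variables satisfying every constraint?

Unsatisfiable

From constraints 1 and 2: a4 ≥ a1 and a1 ≥ 3, so a4 ≥ 3. From constraint 11: a4 ≤ 1. But 1 < 3, so no value of a4 works.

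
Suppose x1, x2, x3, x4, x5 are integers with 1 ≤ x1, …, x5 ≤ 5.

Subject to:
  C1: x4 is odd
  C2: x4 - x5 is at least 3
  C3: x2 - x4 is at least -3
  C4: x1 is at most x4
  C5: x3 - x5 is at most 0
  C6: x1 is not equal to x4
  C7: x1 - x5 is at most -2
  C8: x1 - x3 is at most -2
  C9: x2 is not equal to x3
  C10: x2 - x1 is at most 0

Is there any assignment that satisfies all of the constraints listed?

Constraints 2, 3, 5, 8, and 10 give x2 − x4 ≥ -3, x4 − x5 ≥ 3, x5 − x3 ≥ 0, x3 − x1 ≥ 2, x1 − x2 ≥ 0.
Adding all 5 inequalities: the left sides telescope to 0, and the right sides sum to (-3) + 3 + 0 + 2 + 0 = 2. So 0 ≥ 2, which is false.

Unsatisfiable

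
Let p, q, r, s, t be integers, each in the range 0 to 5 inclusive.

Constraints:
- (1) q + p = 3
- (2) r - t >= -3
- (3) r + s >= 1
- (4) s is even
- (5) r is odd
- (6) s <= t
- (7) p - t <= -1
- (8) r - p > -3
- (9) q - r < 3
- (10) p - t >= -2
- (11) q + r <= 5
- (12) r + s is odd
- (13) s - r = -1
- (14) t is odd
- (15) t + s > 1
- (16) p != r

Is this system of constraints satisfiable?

Satisfiable

The assignment p = 2, q = 1, r = 1, s = 0, t = 3 works:
  constraint 1 holds since q + p = 3.
  constraint 2 holds since r - t = -2.
  constraint 3 holds since r + s = 1.
The rest check out directly.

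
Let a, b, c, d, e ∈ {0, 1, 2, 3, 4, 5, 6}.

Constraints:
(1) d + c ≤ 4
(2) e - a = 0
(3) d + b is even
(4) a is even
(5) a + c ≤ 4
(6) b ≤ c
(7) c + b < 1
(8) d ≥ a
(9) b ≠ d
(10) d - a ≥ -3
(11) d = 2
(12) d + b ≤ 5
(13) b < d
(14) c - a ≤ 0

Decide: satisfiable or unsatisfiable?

The assignment a = 2, b = 0, c = 0, d = 2, e = 2 works:
  constraint 1 holds since d + c = 2.
  constraint 2 holds since e - a = 0.
  constraint 5 holds since a + c = 2.
The rest check out directly.

Satisfiable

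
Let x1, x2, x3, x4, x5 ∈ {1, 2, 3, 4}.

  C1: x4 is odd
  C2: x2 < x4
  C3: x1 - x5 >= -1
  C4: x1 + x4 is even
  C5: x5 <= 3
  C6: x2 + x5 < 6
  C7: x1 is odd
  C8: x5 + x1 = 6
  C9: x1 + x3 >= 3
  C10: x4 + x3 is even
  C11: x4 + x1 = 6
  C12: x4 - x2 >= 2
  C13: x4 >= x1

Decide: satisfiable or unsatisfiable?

The assignment x1 = 3, x2 = 1, x3 = 1, x4 = 3, x5 = 3 works:
  constraint 3 holds since x1 - x5 = 0.
  constraint 6 holds since x2 + x5 = 4.
The rest check out directly.

Satisfiable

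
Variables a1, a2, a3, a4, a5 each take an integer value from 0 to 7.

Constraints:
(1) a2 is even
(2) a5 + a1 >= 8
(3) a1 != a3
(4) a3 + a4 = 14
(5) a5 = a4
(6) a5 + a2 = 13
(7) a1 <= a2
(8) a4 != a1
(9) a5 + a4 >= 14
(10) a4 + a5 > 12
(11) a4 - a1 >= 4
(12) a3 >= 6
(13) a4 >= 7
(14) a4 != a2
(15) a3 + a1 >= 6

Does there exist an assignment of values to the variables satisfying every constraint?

Satisfiable

Setting (a1, a2, a3, a4, a5) = (2, 6, 7, 7, 7) satisfies everything: constraint 2: a5 + a1 = 9; constraint 4: a3 + a4 = 14; constraint 6: a5 + a2 = 13, and the others follow.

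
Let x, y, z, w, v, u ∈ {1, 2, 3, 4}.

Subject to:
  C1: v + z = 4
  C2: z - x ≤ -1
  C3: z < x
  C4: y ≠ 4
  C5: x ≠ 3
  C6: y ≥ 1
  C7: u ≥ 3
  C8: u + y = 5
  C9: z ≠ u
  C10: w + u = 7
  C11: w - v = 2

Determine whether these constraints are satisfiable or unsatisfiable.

Try x = 4, y = 2, z = 2, w = 4, v = 2, u = 3.
Check constraint 1: v + z = 4; constraint 2: z - x = -2. The remaining constraints are straightforward to verify.

Satisfiable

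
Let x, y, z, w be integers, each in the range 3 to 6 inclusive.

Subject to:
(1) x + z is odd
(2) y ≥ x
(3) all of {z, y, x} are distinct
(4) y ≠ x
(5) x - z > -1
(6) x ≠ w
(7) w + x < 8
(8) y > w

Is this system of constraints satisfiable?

Satisfiable

One satisfying assignment is x = 4, y = 6, z = 3, w = 3.
For the less obvious constraints — constraint 3: values 3, 6, 4 are distinct; constraint 5: x - z = 1; constraint 7: w + x = 7 — and the others hold by inspection.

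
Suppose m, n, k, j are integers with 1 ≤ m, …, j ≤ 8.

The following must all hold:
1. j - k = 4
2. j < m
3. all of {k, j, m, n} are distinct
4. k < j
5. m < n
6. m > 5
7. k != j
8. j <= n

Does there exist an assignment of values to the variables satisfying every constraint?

Try m = 7, n = 8, k = 1, j = 5.
Check constraint 1: j - k = 4; constraint 2: j = 5, m = 7; constraint 3: values 1, 5, 7, 8 are distinct. The remaining constraints are straightforward to verify.

Satisfiable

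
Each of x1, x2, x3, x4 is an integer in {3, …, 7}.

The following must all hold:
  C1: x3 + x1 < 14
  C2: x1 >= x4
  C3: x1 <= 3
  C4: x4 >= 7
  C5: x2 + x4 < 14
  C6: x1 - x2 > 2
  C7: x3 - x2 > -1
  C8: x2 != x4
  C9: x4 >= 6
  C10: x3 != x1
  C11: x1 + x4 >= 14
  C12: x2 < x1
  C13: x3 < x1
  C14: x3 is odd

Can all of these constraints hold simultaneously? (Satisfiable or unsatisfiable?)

From constraints 2 and 4: x1 ≥ x4 and x4 ≥ 7, so x1 ≥ 7. From constraint 3: x1 ≤ 3. But 3 < 7, so no value of x1 works.

Unsatisfiable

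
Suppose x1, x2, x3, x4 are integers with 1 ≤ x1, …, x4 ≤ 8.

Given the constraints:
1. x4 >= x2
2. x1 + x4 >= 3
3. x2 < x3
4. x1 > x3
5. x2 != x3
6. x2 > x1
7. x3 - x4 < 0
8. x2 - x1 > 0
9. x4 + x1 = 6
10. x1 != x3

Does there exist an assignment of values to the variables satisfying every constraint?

Constraints 3, 4, and 6 give x3 < x1, x1 < x2, x2 < x3. Chaining: x3 < x1 < x2 < x3, which forces x3 < x3 — impossible.

Unsatisfiable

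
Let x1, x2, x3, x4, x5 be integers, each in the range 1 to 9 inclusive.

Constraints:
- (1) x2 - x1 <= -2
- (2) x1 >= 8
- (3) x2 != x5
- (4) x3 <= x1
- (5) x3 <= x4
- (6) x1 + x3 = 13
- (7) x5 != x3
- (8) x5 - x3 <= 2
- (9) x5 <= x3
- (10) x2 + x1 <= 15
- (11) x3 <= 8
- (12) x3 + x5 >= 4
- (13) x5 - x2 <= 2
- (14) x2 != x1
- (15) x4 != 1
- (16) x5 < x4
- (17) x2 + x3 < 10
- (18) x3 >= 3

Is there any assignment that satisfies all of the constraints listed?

Satisfiable

Take x1 = 9, x2 = 4, x3 = 4, x4 = 9, x5 = 3. Then constraint 1: x2 - x1 = -5; constraint 6: x1 + x3 = 13, and every other listed constraint is also met.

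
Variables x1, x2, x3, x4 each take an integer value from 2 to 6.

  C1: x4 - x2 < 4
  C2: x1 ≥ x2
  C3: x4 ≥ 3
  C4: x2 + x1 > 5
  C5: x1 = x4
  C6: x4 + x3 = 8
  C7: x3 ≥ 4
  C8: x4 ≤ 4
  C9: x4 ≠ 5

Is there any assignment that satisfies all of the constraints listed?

Try x1 = 4, x2 = 3, x3 = 4, x4 = 4.
Check constraint 1: x4 - x2 = 1; constraint 4: x2 + x1 = 7. The remaining constraints are straightforward to verify.

Satisfiable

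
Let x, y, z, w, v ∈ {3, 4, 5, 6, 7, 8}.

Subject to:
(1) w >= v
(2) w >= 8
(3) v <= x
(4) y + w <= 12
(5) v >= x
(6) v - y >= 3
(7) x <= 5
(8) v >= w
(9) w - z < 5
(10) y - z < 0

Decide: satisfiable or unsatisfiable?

Unsatisfiable

From constraints 2 and 8: v ≥ w and w ≥ 8, so v ≥ 8. From constraints 3 and 7: v ≤ x and x ≤ 5, so v ≤ 5. But 5 < 8, so no value of v works.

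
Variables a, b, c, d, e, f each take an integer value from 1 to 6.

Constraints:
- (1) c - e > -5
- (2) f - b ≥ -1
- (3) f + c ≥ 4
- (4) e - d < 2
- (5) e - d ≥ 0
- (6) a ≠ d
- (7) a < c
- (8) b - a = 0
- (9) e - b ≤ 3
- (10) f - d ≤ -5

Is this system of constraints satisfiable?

Unsatisfiable

Constraints 2, 5, 9, and 10 give f − b ≥ -1, b − e ≥ -3, e − d ≥ 0, d − f ≥ 5.
Adding all 4 inequalities: the left sides telescope to 0, and the right sides sum to (-1) + (-3) + 0 + 5 = 1. So 0 ≥ 1, which is false.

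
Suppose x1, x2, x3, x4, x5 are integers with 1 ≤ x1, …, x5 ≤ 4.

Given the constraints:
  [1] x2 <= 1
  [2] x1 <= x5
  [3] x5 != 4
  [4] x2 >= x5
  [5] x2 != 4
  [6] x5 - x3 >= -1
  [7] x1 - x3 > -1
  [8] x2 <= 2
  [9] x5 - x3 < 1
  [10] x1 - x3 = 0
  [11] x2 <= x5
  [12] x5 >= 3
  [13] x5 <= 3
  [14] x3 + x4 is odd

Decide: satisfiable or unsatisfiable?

Unsatisfiable

From constraints 4 and 12: x2 ≥ x5 and x5 ≥ 3, so x2 ≥ 3. From constraint 8: x2 ≤ 2. But 2 < 3, so no value of x2 works.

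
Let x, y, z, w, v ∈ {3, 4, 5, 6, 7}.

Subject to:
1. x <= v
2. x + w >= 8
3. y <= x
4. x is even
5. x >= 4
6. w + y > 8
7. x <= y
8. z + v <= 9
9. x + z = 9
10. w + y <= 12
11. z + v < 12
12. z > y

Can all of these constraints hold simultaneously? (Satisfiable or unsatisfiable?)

One satisfying assignment is x = 4, y = 4, z = 5, w = 6, v = 4.
For the less obvious constraints — constraint 2: x + w = 10; constraint 6: w + y = 10 — and the others hold by inspection.

Satisfiable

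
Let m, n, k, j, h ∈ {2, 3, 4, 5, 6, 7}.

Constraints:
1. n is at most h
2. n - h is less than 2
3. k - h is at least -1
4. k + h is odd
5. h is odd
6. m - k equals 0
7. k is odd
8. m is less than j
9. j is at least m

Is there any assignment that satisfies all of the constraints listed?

Unsatisfiable

Constraint 7 makes k odd and constraint 5 makes h odd, so k + h must be even. Constraint 4 says k + h is odd — contradiction.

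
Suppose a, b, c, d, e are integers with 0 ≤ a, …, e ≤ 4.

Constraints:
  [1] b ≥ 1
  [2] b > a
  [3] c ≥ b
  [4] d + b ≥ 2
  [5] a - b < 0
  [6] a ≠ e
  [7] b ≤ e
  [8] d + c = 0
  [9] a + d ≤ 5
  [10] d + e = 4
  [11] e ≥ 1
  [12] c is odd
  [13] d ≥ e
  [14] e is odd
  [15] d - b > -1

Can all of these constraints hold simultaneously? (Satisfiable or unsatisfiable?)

Unsatisfiable

From constraints 11 and 13: d ≥ e ≥ 1. From constraints 1 and 3: c ≥ b ≥ 1. Hence d + c ≥ 2. But constraint 8 requires d + c = 0, and 0 < 2. Contradiction.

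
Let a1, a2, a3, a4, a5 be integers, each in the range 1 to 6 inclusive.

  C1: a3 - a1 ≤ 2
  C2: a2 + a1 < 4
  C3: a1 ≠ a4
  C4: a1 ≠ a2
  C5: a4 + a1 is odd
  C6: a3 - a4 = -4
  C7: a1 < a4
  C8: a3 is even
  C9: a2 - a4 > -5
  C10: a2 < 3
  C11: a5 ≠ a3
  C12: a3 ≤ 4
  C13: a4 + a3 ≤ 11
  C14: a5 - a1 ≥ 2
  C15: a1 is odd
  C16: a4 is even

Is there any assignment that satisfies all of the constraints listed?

Satisfiable

The assignment a1 = 1, a2 = 2, a3 = 2, a4 = 6, a5 = 5 works:
  constraint 1 holds since a3 - a1 = 1.
  constraint 2 holds since a2 + a1 = 3.
The rest check out directly.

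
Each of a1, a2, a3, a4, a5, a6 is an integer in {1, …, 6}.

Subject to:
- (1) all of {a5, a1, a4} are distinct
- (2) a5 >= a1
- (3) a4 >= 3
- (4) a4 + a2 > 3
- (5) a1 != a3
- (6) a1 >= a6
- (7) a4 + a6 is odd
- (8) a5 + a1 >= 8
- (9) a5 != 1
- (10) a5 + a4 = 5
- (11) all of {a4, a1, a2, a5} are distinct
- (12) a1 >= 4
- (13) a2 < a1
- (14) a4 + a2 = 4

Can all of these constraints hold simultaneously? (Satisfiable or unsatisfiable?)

Unsatisfiable

From constraints 2 and 12: a5 ≥ a1 ≥ 4. From constraint 3: a4 ≥ 3. Hence a5 + a4 ≥ 7. But constraint 10 requires a5 + a4 = 5, and 5 < 7. Contradiction.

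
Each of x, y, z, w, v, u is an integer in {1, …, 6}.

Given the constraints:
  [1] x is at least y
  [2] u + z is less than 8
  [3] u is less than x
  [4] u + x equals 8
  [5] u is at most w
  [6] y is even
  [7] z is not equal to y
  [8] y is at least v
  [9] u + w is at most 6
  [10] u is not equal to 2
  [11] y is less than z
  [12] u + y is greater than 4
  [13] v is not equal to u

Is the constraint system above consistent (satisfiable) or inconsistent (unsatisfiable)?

Satisfiable

The assignment x = 5, y = 2, z = 4, w = 3, v = 2, u = 3 works:
  constraint 2 holds since u + z = 7.
  constraint 4 holds since u + x = 8.
  constraint 9 holds since u + w = 6.
The rest check out directly.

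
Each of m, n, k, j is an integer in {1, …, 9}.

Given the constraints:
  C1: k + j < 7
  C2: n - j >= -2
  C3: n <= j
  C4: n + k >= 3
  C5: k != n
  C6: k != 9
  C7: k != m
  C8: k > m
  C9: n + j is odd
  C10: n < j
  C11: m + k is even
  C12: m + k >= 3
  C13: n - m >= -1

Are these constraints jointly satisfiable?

Satisfiable

The assignment m = 1, n = 1, k = 3, j = 2 works:
  constraint 1 holds since k + j = 5.
  constraint 2 holds since n - j = -1.
The rest check out directly.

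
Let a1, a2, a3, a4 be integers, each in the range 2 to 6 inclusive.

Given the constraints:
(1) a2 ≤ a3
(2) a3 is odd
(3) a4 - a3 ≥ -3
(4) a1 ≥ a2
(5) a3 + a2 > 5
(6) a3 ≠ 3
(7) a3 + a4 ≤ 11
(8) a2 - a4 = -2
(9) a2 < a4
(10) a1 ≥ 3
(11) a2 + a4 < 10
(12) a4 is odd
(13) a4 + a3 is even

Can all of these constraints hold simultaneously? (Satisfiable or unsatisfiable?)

Take a1 = 3, a2 = 3, a3 = 5, a4 = 5. Then constraint 3: a4 - a3 = 0; constraint 5: a3 + a2 = 8, and every other listed constraint is also met.

Satisfiable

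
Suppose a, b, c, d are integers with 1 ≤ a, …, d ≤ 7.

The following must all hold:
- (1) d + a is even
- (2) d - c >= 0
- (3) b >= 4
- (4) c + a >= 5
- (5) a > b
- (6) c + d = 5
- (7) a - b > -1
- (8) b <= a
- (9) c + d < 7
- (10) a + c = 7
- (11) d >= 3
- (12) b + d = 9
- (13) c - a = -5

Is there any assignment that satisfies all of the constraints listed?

Satisfiable

The assignment a = 6, b = 5, c = 1, d = 4 works:
  constraint 2 holds since d - c = 3.
  constraint 4 holds since c + a = 7.
  constraint 6 holds since c + d = 5.
The rest check out directly.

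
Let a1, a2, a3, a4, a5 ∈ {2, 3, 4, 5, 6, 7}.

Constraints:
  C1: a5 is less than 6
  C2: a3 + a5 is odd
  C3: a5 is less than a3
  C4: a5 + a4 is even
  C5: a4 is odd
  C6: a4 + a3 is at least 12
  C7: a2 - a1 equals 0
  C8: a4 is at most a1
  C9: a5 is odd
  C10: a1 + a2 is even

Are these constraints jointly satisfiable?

Satisfiable

The assignment a1 = 7, a2 = 7, a3 = 6, a4 = 7, a5 = 5 works:
  constraint 6 holds since a4 + a3 = 13.
  constraint 7 holds since a2 - a1 = 0.
The rest check out directly.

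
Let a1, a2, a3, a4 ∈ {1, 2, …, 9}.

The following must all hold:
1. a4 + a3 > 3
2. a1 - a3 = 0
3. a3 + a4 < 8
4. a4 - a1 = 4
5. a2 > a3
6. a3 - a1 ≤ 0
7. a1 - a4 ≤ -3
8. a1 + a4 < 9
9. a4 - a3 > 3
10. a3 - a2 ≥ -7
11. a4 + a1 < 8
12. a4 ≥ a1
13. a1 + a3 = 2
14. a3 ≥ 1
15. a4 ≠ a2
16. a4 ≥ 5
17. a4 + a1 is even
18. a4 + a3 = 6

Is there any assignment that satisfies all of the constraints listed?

Satisfiable

The assignment a1 = 1, a2 = 7, a3 = 1, a4 = 5 works:
  constraint 1 holds since a4 + a3 = 6.
  constraint 2 holds since a1 - a3 = 0.
  constraint 3 holds since a3 + a4 = 6.
The rest check out directly.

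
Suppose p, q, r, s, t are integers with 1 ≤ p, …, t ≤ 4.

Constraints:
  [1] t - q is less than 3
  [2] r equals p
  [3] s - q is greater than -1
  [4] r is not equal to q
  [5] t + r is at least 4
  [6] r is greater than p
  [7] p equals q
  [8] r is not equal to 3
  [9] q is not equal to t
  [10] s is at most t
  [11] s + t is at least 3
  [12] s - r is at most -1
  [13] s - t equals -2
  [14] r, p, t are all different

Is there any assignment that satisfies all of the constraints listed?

From constraints 2 and 7, r = p = q, so r = q. But constraint 4 says r ≠ q. Contradiction.

Unsatisfiable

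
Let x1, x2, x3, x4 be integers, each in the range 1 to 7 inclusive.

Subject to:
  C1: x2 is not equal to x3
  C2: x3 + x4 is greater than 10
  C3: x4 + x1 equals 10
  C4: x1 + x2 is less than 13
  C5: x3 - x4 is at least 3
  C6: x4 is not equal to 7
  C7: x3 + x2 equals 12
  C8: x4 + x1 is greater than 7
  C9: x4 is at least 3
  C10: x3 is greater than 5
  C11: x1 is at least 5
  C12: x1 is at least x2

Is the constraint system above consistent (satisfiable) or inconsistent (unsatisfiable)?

Try x1 = 6, x2 = 5, x3 = 7, x4 = 4.
Check constraint 2: x3 + x4 = 11; constraint 3: x4 + x1 = 10. The remaining constraints are straightforward to verify.

Satisfiable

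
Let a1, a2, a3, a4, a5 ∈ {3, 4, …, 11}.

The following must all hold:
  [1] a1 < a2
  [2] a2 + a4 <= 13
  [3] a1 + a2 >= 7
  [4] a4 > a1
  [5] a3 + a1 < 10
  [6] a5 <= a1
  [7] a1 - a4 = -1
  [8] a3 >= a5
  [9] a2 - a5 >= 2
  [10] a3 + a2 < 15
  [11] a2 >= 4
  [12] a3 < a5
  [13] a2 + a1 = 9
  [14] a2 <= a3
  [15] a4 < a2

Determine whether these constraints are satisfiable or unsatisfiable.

Unsatisfiable

Constraints 4, 6, 12, 14, and 15 give a5 ≤ a1, a1 < a4, a4 < a2, a2 ≤ a3, a3 < a5. Chaining: a5 ≤ a1 < a4 < a2 ≤ a3 < a5, which forces a5 < a5 — impossible.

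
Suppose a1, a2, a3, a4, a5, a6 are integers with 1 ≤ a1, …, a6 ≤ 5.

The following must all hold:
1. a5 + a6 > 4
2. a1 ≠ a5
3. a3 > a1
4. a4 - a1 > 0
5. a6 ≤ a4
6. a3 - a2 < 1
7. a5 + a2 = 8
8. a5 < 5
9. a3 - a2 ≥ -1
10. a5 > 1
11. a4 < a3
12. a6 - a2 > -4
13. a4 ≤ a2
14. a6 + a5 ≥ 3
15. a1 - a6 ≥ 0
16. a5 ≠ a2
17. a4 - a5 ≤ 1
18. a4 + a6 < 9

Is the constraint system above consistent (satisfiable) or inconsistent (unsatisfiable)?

Satisfiable

Take a1 = 2, a2 = 5, a3 = 5, a4 = 4, a5 = 3, a6 = 2. Then constraint 1: a5 + a6 = 5; constraint 4: a4 - a1 = 2, and every other listed constraint is also met.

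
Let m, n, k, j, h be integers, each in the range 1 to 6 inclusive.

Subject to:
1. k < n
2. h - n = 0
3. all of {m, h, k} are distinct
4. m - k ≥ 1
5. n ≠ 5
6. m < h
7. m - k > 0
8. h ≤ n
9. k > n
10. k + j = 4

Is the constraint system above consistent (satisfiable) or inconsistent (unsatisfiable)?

Unsatisfiable

Constraints 6, 7, 8, and 9 give n < k, k < m, m < h, h ≤ n. Chaining: n < k < m < h ≤ n, which forces n < n — impossible.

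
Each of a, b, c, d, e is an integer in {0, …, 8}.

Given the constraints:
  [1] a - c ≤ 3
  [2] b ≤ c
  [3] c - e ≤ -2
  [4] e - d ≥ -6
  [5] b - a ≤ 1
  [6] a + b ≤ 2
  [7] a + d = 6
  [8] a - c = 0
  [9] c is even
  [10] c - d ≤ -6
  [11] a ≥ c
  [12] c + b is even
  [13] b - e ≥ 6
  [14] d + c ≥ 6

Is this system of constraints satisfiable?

Constraints 1, 4, 5, 10, and 13 give a − b ≥ -1, b − e ≥ 6, e − d ≥ -6, d − c ≥ 6, c − a ≥ -3.
Adding all 5 inequalities: the left sides telescope to 0, and the right sides sum to (-1) + 6 + (-6) + 6 + (-3) = 2. So 0 ≥ 2, which is false.

Unsatisfiable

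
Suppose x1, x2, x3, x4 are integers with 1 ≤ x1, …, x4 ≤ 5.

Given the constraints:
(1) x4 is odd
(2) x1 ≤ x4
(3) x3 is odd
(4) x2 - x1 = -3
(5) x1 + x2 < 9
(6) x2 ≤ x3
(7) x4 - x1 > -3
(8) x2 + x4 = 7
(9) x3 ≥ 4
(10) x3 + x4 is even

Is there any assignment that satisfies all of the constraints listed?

Satisfiable

One satisfying assignment is x1 = 5, x2 = 2, x3 = 5, x4 = 5.
For the less obvious constraints — constraint 4: x2 - x1 = -3; constraint 5: x1 + x2 = 7; constraint 7: x4 - x1 = 0 — and the others hold by inspection.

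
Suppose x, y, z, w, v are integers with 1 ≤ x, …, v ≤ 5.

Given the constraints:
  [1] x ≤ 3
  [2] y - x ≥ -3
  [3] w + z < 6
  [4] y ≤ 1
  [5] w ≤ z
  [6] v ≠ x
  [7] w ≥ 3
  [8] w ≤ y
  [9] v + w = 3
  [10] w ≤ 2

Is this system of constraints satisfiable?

Unsatisfiable

From constraint 7: w ≥ 3. From constraints 4 and 8: w ≤ y and y ≤ 1, so w ≤ 1. But 1 < 3, so no value of w works.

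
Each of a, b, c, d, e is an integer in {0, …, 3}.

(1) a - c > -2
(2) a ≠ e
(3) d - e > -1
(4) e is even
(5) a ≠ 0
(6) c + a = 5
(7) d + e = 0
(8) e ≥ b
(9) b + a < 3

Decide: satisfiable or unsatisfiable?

Satisfiable

Setting (a, b, c, d, e) = (2, 0, 3, 0, 0) satisfies everything: constraint 1: a - c = -1; constraint 3: d - e = 0, and the others follow.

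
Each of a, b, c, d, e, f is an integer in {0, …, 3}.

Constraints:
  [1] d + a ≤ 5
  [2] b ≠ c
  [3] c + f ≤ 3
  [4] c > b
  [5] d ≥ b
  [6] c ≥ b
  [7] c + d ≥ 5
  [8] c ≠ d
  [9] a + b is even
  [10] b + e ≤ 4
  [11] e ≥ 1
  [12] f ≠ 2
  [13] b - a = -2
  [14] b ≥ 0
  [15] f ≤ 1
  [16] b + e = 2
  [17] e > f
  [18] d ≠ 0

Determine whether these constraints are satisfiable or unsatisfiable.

One satisfying assignment is a = 2, b = 0, c = 2, d = 3, e = 2, f = 1.
For the less obvious constraints — constraint 1: d + a = 5; constraint 3: c + f = 3 — and the others hold by inspection.

Satisfiable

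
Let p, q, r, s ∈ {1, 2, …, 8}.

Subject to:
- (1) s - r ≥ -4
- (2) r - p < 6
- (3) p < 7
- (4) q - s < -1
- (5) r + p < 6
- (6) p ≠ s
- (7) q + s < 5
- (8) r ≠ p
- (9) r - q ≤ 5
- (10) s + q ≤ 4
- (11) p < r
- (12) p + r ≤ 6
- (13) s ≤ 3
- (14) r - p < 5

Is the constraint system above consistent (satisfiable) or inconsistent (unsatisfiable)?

Try p = 1, q = 1, r = 4, s = 3.
Check constraint 1: s - r = -1; constraint 2: r - p = 3; constraint 4: q - s = -2. The remaining constraints are straightforward to verify.

Satisfiable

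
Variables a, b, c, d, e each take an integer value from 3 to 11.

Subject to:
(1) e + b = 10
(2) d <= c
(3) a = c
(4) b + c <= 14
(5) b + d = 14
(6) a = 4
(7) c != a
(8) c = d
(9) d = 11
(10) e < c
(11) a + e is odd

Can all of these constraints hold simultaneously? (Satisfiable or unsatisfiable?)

Constraint 6 fixes a = 4 and constraint 9 fixes d = 11. Constraints 3 and 8 give a = c = d, so a = d. But 4 ≠ 11 — contradiction.

Unsatisfiable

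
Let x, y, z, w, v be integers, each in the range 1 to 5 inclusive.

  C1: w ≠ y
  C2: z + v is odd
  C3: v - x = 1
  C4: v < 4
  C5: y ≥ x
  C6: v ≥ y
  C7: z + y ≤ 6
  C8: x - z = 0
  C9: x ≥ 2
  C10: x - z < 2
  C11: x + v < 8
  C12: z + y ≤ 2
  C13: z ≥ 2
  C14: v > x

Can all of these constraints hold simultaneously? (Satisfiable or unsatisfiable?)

From constraint 13: z ≥ 2. From constraints 5 and 9: y ≥ x ≥ 2. Hence z + y ≥ 4. But constraint 12 requires z + y ≤ 2, and 2 < 4. Contradiction.

Unsatisfiable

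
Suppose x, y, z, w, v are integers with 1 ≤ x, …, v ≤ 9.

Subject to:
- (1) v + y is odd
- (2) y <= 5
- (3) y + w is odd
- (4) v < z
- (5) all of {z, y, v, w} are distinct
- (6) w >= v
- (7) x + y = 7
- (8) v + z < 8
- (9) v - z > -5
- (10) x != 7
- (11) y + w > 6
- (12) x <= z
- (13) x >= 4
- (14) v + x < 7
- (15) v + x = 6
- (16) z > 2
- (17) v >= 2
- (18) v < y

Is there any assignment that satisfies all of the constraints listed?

Satisfiable

Try x = 4, y = 3, z = 5, w = 4, v = 2.
Check constraint 7: x + y = 7; constraint 8: v + z = 7; constraint 9: v - z = -3. The remaining constraints are straightforward to verify.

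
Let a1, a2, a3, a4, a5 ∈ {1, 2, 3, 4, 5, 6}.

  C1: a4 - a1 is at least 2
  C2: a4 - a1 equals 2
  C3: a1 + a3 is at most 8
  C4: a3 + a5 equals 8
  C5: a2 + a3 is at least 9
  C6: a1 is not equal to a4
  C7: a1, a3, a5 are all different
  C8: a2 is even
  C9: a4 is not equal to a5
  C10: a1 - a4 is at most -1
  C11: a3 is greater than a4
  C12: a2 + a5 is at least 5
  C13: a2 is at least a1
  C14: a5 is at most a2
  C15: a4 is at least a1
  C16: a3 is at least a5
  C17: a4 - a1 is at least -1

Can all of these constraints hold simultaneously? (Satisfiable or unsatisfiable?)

Satisfiable

The assignment a1 = 1, a2 = 6, a3 = 6, a4 = 3, a5 = 2 works:
  constraint 1 holds since a4 - a1 = 2.
  constraint 2 holds since a4 - a1 = 2.
  constraint 3 holds since a1 + a3 = 7.
The rest check out directly.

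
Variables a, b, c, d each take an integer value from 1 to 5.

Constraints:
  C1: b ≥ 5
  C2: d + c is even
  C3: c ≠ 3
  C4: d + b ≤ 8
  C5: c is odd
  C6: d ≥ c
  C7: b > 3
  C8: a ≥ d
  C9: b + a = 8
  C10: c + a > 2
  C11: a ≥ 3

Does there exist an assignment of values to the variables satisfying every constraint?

The assignment a = 3, b = 5, c = 1, d = 1 works:
  constraint 4 holds since d + b = 6.
  constraint 9 holds since b + a = 8.
The rest check out directly.

Satisfiable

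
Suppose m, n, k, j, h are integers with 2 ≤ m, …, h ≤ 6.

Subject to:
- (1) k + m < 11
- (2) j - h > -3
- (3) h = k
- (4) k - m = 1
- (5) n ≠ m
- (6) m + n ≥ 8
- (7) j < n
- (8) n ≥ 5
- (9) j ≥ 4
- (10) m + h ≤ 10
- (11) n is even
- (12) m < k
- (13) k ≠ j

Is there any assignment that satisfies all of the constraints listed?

The assignment m = 4, n = 6, k = 5, j = 4, h = 5 works:
  constraint 1 holds since k + m = 9.
  constraint 2 holds since j - h = -1.
  constraint 4 holds since k - m = 1.
The rest check out directly.

Satisfiable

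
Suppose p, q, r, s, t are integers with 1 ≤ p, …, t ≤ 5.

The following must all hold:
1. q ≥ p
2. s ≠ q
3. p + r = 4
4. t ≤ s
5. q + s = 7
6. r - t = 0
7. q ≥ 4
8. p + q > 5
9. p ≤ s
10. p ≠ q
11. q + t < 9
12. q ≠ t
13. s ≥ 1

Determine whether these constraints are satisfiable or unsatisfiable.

Try p = 2, q = 5, r = 2, s = 2, t = 2.
Check constraint 3: p + r = 4; constraint 5: q + s = 7. The remaining constraints are straightforward to verify.

Satisfiable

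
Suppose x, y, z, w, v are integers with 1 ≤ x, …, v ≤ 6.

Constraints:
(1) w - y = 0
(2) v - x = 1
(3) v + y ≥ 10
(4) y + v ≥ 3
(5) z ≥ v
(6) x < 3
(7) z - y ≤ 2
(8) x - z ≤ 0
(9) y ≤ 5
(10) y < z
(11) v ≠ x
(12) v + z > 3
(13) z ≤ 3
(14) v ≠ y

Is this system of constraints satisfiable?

Unsatisfiable

From constraints 5 and 13: v ≤ z ≤ 3. From constraint 9: y ≤ 5. Hence v + y ≤ 8. But constraint 3 requires v + y ≥ 10, and 10 > 8. Contradiction.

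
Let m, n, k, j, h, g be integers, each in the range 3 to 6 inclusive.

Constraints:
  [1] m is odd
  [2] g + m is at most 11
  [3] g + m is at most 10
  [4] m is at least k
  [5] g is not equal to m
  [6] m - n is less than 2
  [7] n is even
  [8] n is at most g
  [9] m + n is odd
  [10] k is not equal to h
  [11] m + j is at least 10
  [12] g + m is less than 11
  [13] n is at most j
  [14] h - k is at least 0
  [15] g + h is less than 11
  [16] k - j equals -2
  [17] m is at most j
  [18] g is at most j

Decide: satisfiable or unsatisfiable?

Satisfiable

Setting (m, n, k, j, h, g) = (5, 4, 4, 6, 5, 4) satisfies everything: constraint 2: g + m = 9; constraint 3: g + m = 9; constraint 6: m - n = 1, and the others follow.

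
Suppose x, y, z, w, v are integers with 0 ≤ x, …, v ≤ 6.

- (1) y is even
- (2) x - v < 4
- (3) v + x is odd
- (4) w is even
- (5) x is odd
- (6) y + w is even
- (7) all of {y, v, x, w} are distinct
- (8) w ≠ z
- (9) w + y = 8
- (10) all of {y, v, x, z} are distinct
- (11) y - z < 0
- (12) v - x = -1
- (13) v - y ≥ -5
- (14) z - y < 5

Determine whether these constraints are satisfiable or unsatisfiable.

Satisfiable

Try x = 1, y = 2, z = 4, w = 6, v = 0.
Check constraint 2: x - v = 1; constraint 9: w + y = 8; constraint 11: y - z = -2. The remaining constraints are straightforward to verify.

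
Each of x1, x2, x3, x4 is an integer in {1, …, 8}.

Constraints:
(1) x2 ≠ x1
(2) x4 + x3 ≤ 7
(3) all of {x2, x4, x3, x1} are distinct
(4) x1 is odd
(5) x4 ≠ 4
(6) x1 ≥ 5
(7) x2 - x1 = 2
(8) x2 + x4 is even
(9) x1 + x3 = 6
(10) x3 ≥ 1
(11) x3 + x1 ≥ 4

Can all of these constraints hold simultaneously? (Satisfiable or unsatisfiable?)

One satisfying assignment is x1 = 5, x2 = 7, x3 = 1, x4 = 3.
For the less obvious constraints — constraint 2: x4 + x3 = 4; constraint 7: x2 - x1 = 2 — and the others hold by inspection.

Satisfiable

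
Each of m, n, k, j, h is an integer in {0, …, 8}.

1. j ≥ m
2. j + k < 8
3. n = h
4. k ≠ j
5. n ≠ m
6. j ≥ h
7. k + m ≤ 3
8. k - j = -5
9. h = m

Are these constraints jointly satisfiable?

Unsatisfiable

From constraints 3 and 9, n = h = m, so n = m. But constraint 5 says n ≠ m. Contradiction.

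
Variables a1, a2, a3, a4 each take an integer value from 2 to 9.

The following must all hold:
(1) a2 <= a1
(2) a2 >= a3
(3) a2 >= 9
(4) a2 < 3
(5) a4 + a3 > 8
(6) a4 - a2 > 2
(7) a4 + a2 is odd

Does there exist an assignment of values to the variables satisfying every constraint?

Unsatisfiable

From constraint 3: a2 ≥ 9. From constraint 4: a2 ≤ 2. But 2 < 9, so no value of a2 works.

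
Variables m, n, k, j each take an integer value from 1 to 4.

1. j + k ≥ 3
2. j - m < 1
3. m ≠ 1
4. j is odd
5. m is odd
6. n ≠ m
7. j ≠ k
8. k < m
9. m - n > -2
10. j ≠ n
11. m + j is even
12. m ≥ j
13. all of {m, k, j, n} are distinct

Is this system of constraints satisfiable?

Satisfiable

Take m = 3, n = 4, k = 2, j = 1. Then constraint 1: j + k = 3; constraint 2: j - m = -2, and every other listed constraint is also met.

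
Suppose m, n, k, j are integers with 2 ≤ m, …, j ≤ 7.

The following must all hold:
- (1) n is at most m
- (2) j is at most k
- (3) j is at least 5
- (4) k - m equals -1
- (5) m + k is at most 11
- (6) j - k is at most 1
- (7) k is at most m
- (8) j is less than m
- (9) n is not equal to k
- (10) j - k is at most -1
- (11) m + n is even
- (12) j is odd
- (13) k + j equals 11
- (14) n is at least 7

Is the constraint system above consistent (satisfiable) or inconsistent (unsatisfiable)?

Unsatisfiable

From constraints 1 and 14: m ≥ n ≥ 7. From constraints 2 and 3: k ≥ j ≥ 5. Hence m + k ≥ 12. But constraint 5 requires m + k ≤ 11, and 11 < 12. Contradiction.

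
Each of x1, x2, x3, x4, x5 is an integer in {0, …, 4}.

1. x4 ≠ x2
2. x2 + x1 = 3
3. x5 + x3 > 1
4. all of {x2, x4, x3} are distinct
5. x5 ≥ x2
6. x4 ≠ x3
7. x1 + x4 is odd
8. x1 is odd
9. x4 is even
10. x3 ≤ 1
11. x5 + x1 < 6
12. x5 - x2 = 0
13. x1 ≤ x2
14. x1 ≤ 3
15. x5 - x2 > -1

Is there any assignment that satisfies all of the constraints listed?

Satisfiable

Take x1 = 1, x2 = 2, x3 = 1, x4 = 0, x5 = 2. Then constraint 2: x2 + x1 = 3; constraint 3: x5 + x3 = 3; constraint 11: x5 + x1 = 3, and every other listed constraint is also met.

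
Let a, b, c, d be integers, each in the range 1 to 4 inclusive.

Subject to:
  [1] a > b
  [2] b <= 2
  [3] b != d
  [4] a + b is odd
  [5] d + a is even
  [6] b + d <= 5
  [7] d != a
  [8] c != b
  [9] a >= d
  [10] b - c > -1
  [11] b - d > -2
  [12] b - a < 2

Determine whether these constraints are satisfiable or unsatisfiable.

Take a = 3, b = 2, c = 1, d = 1. Then constraint 6: b + d = 3; constraint 10: b - c = 1, and every other listed constraint is also met.

Satisfiable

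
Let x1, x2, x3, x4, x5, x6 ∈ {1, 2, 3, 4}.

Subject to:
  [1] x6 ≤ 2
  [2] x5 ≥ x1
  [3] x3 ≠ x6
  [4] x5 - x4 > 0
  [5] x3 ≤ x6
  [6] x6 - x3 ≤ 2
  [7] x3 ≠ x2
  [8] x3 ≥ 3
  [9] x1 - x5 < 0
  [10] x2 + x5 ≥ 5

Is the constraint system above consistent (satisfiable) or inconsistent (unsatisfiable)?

Unsatisfiable

From constraints 5 and 8: x6 ≥ x3 and x3 ≥ 3, so x6 ≥ 3. From constraint 1: x6 ≤ 2. But 2 < 3, so no value of x6 works.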